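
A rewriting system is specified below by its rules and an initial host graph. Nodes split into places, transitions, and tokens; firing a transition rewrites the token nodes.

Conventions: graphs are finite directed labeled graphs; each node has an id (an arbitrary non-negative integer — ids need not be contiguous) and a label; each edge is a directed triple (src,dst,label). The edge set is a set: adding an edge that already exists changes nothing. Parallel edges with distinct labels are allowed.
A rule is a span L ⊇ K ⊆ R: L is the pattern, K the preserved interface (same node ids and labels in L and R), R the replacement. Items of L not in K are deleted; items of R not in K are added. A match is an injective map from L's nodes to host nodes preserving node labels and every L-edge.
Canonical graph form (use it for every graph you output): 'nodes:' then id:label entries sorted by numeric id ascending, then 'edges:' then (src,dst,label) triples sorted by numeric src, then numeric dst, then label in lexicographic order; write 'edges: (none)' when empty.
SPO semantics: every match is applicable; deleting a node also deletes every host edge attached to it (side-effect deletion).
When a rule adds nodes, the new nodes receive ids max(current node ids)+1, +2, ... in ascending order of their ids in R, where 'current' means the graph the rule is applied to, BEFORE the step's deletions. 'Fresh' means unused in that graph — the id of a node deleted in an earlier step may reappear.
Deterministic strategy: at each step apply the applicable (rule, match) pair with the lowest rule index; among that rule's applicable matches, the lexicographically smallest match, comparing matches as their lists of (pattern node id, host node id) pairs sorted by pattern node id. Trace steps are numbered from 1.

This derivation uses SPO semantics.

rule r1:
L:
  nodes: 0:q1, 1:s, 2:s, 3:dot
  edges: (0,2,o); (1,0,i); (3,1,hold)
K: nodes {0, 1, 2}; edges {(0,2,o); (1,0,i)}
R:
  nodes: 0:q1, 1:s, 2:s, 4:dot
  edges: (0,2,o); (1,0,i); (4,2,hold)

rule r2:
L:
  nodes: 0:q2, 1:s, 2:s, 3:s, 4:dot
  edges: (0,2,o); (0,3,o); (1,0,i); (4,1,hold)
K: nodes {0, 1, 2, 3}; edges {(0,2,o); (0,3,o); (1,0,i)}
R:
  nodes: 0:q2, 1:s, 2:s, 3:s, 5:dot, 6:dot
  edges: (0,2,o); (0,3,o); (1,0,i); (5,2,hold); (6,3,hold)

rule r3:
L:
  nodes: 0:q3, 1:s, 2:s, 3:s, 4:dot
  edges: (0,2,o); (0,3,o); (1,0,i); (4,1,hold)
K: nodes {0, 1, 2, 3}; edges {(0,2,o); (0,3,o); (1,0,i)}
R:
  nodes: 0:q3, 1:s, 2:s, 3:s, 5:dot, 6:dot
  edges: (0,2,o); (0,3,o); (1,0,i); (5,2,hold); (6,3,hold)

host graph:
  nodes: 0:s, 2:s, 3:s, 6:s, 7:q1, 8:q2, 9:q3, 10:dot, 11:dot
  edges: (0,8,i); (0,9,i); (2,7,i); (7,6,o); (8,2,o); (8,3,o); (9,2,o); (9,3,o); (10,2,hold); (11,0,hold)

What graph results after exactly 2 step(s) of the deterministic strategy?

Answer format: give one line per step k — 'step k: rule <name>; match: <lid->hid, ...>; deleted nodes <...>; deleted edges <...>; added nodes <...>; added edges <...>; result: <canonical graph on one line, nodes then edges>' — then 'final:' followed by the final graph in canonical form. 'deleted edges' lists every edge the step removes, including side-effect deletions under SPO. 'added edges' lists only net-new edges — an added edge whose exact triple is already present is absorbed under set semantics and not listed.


step 1: rule r1; match: 0->7, 1->2, 2->6, 3->10; deleted nodes 10; deleted edges (10,2,hold); added nodes 12; added edges (12,6,hold); result: nodes: 0:s, 2:s, 3:s, 6:s, 7:q1, 8:q2, 9:q3, 11:dot, 12:dot edges: (0,8,i); (0,9,i); (2,7,i); (7,6,o); (8,2,o); (8,3,o); (9,2,o); (9,3,o); (11,0,hold); (12,6,hold)
step 2: rule r2; match: 0->8, 1->0, 2->2, 3->3, 4->11; deleted nodes 11; deleted edges (11,0,hold); added nodes 13, 14; added edges (13,2,hold); (14,3,hold); result: nodes: 0:s, 2:s, 3:s, 6:s, 7:q1, 8:q2, 9:q3, 12:dot, 13:dot, 14:dot edges: (0,8,i); (0,9,i); (2,7,i); (7,6,o); (8,2,o); (8,3,o); (9,2,o); (9,3,o); (12,6,hold); (13,2,hold); (14,3,hold)
final:
nodes: 0:s, 2:s, 3:s, 6:s, 7:q1, 8:q2, 9:q3, 12:dot, 13:dot, 14:dot
edges: (0,8,i); (0,9,i); (2,7,i); (7,6,o); (8,2,o); (8,3,o); (9,2,o); (9,3,o); (12,6,hold); (13,2,hold); (14,3,hold)


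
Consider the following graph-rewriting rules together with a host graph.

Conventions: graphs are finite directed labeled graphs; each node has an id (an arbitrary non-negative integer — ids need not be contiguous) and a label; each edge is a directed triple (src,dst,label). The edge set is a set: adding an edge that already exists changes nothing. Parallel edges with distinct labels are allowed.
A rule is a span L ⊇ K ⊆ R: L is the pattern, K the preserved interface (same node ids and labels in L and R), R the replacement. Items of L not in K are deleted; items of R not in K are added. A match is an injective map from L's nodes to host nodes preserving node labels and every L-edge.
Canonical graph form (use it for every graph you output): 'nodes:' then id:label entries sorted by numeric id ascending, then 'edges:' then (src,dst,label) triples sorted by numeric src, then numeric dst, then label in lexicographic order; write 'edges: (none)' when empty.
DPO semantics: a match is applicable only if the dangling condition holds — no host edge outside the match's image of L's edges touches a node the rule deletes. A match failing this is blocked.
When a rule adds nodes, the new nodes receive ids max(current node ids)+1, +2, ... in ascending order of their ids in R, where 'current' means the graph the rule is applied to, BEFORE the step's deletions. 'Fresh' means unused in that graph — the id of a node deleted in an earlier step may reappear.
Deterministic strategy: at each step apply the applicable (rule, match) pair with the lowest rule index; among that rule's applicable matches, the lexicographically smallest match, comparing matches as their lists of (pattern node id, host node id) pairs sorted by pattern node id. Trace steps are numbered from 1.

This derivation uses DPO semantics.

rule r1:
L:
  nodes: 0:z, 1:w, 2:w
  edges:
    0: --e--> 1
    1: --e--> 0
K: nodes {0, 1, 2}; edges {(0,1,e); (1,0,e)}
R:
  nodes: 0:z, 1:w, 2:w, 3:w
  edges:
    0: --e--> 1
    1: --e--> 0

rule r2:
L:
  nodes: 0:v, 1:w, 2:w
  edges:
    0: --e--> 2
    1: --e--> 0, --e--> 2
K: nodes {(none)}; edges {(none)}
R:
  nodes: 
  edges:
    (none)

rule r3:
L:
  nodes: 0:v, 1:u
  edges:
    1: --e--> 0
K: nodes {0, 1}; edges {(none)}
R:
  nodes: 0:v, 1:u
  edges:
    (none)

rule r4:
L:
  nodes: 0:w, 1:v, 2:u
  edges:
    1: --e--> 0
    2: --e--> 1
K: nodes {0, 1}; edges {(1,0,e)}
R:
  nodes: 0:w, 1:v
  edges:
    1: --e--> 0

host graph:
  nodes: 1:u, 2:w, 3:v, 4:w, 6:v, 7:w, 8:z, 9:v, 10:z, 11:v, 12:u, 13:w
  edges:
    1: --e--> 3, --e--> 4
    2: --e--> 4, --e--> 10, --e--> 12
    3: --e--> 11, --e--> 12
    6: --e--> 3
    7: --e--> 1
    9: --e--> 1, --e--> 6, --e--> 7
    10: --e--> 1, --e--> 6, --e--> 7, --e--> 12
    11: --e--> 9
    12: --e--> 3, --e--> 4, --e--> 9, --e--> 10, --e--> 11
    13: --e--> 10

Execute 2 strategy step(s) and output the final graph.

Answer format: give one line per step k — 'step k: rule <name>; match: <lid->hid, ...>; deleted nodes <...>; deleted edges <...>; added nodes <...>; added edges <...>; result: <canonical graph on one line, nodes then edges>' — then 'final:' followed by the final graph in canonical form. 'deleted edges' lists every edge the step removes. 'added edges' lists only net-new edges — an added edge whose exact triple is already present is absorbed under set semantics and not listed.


step 1: rule r3; match: 0->3, 1->1; deleted nodes (none); deleted edges (1,3,e); added nodes (none); added edges (none); result: nodes: 1:u, 2:w, 3:v, 4:w, 6:v, 7:w, 8:z, 9:v, 10:z, 11:v, 12:u, 13:w edges: (1,4,e); (2,4,e); (2,10,e); (2,12,e); (3,11,e); (3,12,e); (6,3,e); (7,1,e); (9,1,e); (9,6,e); (9,7,e); (10,1,e); (10,6,e); (10,7,e); (10,12,e); (11,9,e); (12,3,e); (12,4,e); (12,9,e); (12,10,e); (12,11,e); (13,10,e)
step 2: rule r3; match: 0->3, 1->12; deleted nodes (none); deleted edges (12,3,e); added nodes (none); added edges (none); result: nodes: 1:u, 2:w, 3:v, 4:w, 6:v, 7:w, 8:z, 9:v, 10:z, 11:v, 12:u, 13:w edges: (1,4,e); (2,4,e); (2,10,e); (2,12,e); (3,11,e); (3,12,e); (6,3,e); (7,1,e); (9,1,e); (9,6,e); (9,7,e); (10,1,e); (10,6,e); (10,7,e); (10,12,e); (11,9,e); (12,4,e); (12,9,e); (12,10,e); (12,11,e); (13,10,e)
final:
nodes: 1:u, 2:w, 3:v, 4:w, 6:v, 7:w, 8:z, 9:v, 10:z, 11:v, 12:u, 13:w
edges: (1,4,e); (2,4,e); (2,10,e); (2,12,e); (3,11,e); (3,12,e); (6,3,e); (7,1,e); (9,1,e); (9,6,e); (9,7,e); (10,1,e); (10,6,e); (10,7,e); (10,12,e); (11,9,e); (12,4,e); (12,9,e); (12,10,e); (12,11,e); (13,10,e)


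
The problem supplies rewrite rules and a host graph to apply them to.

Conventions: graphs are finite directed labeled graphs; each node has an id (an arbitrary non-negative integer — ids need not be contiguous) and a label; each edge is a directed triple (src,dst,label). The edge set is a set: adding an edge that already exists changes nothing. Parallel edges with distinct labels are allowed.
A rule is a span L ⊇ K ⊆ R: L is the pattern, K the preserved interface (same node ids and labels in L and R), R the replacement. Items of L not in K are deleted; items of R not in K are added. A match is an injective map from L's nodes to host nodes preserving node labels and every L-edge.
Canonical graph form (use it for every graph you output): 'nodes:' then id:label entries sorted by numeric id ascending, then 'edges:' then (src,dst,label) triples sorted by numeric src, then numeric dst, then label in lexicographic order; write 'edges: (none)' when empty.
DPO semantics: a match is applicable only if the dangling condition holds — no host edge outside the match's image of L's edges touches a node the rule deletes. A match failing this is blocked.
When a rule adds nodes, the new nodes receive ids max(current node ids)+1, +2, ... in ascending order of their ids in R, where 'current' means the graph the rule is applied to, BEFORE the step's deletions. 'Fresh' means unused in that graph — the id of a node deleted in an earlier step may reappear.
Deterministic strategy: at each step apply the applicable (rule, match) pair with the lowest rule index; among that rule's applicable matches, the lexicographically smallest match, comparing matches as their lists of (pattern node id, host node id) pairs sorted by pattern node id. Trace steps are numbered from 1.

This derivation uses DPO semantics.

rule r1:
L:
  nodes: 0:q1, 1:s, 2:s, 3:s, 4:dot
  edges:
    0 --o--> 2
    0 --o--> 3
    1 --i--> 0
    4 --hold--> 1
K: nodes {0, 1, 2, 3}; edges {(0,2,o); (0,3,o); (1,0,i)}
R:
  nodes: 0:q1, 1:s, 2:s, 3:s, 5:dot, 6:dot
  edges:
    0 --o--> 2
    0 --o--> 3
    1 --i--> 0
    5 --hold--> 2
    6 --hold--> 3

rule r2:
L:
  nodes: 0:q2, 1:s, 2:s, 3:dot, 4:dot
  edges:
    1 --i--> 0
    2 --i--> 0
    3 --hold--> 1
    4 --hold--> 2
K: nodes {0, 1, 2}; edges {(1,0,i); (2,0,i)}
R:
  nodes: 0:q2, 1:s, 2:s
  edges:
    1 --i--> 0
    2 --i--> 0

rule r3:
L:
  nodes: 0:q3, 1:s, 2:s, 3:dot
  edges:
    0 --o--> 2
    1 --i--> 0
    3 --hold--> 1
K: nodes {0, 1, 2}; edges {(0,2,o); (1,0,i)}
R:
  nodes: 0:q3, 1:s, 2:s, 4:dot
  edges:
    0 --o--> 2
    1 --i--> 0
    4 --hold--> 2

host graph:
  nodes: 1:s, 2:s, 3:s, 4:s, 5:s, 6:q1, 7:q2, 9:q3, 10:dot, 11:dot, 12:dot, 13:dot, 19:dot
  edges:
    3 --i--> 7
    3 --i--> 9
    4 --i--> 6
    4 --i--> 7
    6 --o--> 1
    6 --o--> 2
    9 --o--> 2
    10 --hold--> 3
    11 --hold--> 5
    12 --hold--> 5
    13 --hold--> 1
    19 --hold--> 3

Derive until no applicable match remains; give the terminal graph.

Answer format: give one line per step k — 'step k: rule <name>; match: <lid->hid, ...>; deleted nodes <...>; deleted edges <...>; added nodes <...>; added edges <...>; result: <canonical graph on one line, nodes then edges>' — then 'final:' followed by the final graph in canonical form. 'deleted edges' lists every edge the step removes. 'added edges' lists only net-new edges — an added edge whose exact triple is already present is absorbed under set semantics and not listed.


step 1: rule r3; match: 0->9, 1->3, 2->2, 3->10; deleted nodes 10; deleted edges (10,3,hold); added nodes 20; added edges (20,2,hold); result: nodes: 1:s, 2:s, 3:s, 4:s, 5:s, 6:q1, 7:q2, 9:q3, 11:dot, 12:dot, 13:dot, 19:dot, 20:dot edges: (3,7,i); (3,9,i); (4,6,i); (4,7,i); (6,1,o); (6,2,o); (9,2,o); (11,5,hold); (12,5,hold); (13,1,hold); (19,3,hold); (20,2,hold)
step 2: rule r3; match: 0->9, 1->3, 2->2, 3->19; deleted nodes 19; deleted edges (19,3,hold); added nodes 21; added edges (21,2,hold); result: nodes: 1:s, 2:s, 3:s, 4:s, 5:s, 6:q1, 7:q2, 9:q3, 11:dot, 12:dot, 13:dot, 20:dot, 21:dot edges: (3,7,i); (3,9,i); (4,6,i); (4,7,i); (6,1,o); (6,2,o); (9,2,o); (11,5,hold); (12,5,hold); (13,1,hold); (20,2,hold); (21,2,hold)
final:
nodes: 1:s, 2:s, 3:s, 4:s, 5:s, 6:q1, 7:q2, 9:q3, 11:dot, 12:dot, 13:dot, 20:dot, 21:dot
edges: (3,7,i); (3,9,i); (4,6,i); (4,7,i); (6,1,o); (6,2,o); (9,2,o); (11,5,hold); (12,5,hold); (13,1,hold); (20,2,hold); (21,2,hold)


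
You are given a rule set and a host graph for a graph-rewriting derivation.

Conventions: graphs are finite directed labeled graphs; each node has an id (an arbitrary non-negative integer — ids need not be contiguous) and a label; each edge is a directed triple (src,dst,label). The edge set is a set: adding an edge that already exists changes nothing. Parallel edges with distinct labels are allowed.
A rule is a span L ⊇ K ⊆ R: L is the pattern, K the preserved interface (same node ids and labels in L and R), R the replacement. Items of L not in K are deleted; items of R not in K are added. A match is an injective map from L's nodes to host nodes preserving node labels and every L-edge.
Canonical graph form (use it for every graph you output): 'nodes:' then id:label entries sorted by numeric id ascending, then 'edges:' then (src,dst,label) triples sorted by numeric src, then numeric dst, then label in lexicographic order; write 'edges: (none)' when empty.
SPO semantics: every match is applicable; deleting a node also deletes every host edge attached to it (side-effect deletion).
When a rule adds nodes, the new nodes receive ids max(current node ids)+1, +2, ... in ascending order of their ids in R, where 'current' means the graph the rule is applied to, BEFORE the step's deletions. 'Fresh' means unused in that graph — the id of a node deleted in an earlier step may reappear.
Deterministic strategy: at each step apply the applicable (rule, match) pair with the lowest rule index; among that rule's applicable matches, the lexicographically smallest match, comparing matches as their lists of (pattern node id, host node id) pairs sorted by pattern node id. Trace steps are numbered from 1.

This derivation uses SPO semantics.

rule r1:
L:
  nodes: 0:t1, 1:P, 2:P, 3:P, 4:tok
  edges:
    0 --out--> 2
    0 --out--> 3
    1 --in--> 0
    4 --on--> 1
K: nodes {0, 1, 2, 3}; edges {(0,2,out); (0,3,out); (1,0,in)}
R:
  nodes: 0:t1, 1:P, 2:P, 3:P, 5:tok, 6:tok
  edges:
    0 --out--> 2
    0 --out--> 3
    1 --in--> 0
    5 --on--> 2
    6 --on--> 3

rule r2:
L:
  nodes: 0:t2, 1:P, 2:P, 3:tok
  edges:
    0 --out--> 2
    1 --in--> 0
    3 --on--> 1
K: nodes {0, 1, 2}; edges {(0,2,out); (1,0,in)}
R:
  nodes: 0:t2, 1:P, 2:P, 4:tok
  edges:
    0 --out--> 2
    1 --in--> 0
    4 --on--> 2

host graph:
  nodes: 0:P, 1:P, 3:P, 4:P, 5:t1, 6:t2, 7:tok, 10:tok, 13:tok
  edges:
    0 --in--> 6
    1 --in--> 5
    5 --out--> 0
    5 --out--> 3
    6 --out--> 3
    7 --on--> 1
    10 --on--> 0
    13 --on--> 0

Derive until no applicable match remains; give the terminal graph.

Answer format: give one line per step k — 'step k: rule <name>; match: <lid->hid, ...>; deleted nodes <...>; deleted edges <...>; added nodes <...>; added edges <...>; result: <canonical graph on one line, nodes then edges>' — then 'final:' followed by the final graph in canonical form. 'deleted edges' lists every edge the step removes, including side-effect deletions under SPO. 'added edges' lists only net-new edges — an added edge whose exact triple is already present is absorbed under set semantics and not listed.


step 1: rule r1; match: 0->5, 1->1, 2->0, 3->3, 4->7; deleted nodes 7; deleted edges (7,1,on); added nodes 14, 15; added edges (14,0,on); (15,3,on); result: nodes: 0:P, 1:P, 3:P, 4:P, 5:t1, 6:t2, 10:tok, 13:tok, 14:tok, 15:tok edges: (0,6,in); (1,5,in); (5,0,out); (5,3,out); (6,3,out); (10,0,on); (13,0,on); (14,0,on); (15,3,on)
step 2: rule r2; match: 0->6, 1->0, 2->3, 3->10; deleted nodes 10; deleted edges (10,0,on); added nodes 16; added edges (16,3,on); result: nodes: 0:P, 1:P, 3:P, 4:P, 5:t1, 6:t2, 13:tok, 14:tok, 15:tok, 16:tok edges: (0,6,in); (1,5,in); (5,0,out); (5,3,out); (6,3,out); (13,0,on); (14,0,on); (15,3,on); (16,3,on)
step 3: rule r2; match: 0->6, 1->0, 2->3, 3->13; deleted nodes 13; deleted edges (13,0,on); added nodes 17; added edges (17,3,on); result: nodes: 0:P, 1:P, 3:P, 4:P, 5:t1, 6:t2, 14:tok, 15:tok, 16:tok, 17:tok edges: (0,6,in); (1,5,in); (5,0,out); (5,3,out); (6,3,out); (14,0,on); (15,3,on); (16,3,on); (17,3,on)
step 4: rule r2; match: 0->6, 1->0, 2->3, 3->14; deleted nodes 14; deleted edges (14,0,on); added nodes 18; added edges (18,3,on); result: nodes: 0:P, 1:P, 3:P, 4:P, 5:t1, 6:t2, 15:tok, 16:tok, 17:tok, 18:tok edges: (0,6,in); (1,5,in); (5,0,out); (5,3,out); (6,3,out); (15,3,on); (16,3,on); (17,3,on); (18,3,on)
final:
nodes: 0:P, 1:P, 3:P, 4:P, 5:t1, 6:t2, 15:tok, 16:tok, 17:tok, 18:tok
edges: (0,6,in); (1,5,in); (5,0,out); (5,3,out); (6,3,out); (15,3,on); (16,3,on); (17,3,on); (18,3,on)


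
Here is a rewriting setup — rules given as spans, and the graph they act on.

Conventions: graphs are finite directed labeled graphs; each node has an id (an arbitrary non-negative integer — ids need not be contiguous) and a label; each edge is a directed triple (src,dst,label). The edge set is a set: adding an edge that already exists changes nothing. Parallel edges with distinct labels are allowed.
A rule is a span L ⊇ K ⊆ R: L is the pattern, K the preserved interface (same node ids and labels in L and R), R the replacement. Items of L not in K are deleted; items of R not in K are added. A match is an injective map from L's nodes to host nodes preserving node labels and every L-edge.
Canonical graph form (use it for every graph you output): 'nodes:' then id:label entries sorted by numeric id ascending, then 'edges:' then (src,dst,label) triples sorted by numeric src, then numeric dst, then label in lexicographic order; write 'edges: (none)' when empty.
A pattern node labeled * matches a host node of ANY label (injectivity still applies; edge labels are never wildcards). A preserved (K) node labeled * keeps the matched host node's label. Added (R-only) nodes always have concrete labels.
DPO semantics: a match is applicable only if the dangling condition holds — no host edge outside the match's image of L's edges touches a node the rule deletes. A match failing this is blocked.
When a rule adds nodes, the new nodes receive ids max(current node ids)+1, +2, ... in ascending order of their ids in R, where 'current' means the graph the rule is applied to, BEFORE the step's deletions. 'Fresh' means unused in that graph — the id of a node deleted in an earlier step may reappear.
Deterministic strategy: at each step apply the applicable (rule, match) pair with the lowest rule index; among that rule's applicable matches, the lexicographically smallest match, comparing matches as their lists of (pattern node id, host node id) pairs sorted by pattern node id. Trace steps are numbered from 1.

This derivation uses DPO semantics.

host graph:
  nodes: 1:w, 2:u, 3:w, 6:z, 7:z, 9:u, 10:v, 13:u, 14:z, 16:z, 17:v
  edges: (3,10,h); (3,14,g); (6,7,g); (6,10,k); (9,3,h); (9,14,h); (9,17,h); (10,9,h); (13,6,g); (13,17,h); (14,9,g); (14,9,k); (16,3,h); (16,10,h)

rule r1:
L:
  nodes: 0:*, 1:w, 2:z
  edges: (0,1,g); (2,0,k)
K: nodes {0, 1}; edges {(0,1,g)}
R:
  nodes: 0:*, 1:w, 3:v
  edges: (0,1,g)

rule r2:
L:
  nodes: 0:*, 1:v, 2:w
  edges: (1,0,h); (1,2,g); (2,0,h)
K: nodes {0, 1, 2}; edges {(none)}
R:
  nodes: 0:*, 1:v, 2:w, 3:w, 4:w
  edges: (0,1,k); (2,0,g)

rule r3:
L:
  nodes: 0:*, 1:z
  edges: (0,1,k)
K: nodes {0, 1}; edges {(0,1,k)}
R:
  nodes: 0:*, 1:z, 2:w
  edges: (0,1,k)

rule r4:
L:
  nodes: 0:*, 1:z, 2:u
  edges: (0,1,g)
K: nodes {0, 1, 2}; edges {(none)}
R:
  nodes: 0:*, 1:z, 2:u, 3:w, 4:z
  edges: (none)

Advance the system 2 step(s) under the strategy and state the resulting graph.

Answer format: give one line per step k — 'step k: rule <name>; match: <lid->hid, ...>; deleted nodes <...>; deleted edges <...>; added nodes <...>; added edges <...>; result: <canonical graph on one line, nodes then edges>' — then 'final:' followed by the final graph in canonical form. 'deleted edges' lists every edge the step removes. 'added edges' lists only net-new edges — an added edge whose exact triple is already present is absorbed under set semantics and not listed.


step 1: rule r4; match: 0->3, 1->14, 2->2; deleted nodes (none); deleted edges (3,14,g); added nodes 18, 19; added edges (none); result: nodes: 1:w, 2:u, 3:w, 6:z, 7:z, 9:u, 10:v, 13:u, 14:z, 16:z, 17:v, 18:w, 19:z edges: (3,10,h); (6,7,g); (6,10,k); (9,3,h); (9,14,h); (9,17,h); (10,9,h); (13,6,g); (13,17,h); (14,9,g); (14,9,k); (16,3,h); (16,10,h)
step 2: rule r4; match: 0->6, 1->7, 2->2; deleted nodes (none); deleted edges (6,7,g); added nodes 20, 21; added edges (none); result: nodes: 1:w, 2:u, 3:w, 6:z, 7:z, 9:u, 10:v, 13:u, 14:z, 16:z, 17:v, 18:w, 19:z, 20:w, 21:z edges: (3,10,h); (6,10,k); (9,3,h); (9,14,h); (9,17,h); (10,9,h); (13,6,g); (13,17,h); (14,9,g); (14,9,k); (16,3,h); (16,10,h)
final:
nodes: 1:w, 2:u, 3:w, 6:z, 7:z, 9:u, 10:v, 13:u, 14:z, 16:z, 17:v, 18:w, 19:z, 20:w, 21:z
edges: (3,10,h); (6,10,k); (9,3,h); (9,14,h); (9,17,h); (10,9,h); (13,6,g); (13,17,h); (14,9,g); (14,9,k); (16,3,h); (16,10,h)


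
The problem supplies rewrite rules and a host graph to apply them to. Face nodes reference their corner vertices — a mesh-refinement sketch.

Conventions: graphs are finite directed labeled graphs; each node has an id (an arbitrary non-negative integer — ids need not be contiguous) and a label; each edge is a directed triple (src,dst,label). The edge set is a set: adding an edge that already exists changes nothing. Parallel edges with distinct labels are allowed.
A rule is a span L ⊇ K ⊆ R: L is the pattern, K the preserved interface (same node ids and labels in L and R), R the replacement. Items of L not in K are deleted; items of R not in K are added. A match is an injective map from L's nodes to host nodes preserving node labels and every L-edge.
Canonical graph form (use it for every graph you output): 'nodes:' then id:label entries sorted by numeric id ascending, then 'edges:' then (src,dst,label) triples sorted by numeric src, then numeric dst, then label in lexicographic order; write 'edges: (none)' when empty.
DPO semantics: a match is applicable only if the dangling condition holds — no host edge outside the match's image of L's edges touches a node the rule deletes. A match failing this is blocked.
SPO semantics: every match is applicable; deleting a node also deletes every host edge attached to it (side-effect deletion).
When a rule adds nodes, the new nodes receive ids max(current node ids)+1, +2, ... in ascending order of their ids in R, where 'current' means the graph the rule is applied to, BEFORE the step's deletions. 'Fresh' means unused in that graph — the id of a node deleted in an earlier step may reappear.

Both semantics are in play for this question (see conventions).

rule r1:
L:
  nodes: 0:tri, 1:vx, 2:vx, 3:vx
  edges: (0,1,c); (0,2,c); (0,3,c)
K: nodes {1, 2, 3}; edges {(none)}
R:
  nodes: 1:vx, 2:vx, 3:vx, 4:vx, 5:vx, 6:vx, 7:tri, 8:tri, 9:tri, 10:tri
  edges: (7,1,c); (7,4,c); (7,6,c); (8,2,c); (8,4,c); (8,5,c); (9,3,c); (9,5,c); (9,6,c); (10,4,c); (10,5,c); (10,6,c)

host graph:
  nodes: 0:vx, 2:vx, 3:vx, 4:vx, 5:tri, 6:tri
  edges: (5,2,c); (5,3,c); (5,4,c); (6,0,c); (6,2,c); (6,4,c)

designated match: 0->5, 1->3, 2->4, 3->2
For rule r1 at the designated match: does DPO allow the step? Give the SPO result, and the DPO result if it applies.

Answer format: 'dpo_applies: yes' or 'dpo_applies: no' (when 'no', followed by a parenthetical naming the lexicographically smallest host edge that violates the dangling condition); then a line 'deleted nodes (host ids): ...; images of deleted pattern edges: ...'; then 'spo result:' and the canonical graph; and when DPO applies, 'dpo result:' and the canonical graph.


dpo_applies: yes
deleted nodes (host ids): 5; images of deleted pattern edges: (5,2,c); (5,3,c); (5,4,c)
spo result:
nodes: 0:vx, 2:vx, 3:vx, 4:vx, 6:tri, 7:vx, 8:vx, 9:vx, 10:tri, 11:tri, 12:tri, 13:tri
edges: (6,0,c); (6,2,c); (6,4,c); (10,3,c); (10,7,c); (10,9,c); (11,4,c); (11,7,c); (11,8,c); (12,2,c); (12,8,c); (12,9,c); (13,7,c); (13,8,c); (13,9,c)
dpo result:
nodes: 0:vx, 2:vx, 3:vx, 4:vx, 6:tri, 7:vx, 8:vx, 9:vx, 10:tri, 11:tri, 12:tri, 13:tri
edges: (6,0,c); (6,2,c); (6,4,c); (10,3,c); (10,7,c); (10,9,c); (11,4,c); (11,7,c); (11,8,c); (12,2,c); (12,8,c); (12,9,c); (13,7,c); (13,8,c); (13,9,c)


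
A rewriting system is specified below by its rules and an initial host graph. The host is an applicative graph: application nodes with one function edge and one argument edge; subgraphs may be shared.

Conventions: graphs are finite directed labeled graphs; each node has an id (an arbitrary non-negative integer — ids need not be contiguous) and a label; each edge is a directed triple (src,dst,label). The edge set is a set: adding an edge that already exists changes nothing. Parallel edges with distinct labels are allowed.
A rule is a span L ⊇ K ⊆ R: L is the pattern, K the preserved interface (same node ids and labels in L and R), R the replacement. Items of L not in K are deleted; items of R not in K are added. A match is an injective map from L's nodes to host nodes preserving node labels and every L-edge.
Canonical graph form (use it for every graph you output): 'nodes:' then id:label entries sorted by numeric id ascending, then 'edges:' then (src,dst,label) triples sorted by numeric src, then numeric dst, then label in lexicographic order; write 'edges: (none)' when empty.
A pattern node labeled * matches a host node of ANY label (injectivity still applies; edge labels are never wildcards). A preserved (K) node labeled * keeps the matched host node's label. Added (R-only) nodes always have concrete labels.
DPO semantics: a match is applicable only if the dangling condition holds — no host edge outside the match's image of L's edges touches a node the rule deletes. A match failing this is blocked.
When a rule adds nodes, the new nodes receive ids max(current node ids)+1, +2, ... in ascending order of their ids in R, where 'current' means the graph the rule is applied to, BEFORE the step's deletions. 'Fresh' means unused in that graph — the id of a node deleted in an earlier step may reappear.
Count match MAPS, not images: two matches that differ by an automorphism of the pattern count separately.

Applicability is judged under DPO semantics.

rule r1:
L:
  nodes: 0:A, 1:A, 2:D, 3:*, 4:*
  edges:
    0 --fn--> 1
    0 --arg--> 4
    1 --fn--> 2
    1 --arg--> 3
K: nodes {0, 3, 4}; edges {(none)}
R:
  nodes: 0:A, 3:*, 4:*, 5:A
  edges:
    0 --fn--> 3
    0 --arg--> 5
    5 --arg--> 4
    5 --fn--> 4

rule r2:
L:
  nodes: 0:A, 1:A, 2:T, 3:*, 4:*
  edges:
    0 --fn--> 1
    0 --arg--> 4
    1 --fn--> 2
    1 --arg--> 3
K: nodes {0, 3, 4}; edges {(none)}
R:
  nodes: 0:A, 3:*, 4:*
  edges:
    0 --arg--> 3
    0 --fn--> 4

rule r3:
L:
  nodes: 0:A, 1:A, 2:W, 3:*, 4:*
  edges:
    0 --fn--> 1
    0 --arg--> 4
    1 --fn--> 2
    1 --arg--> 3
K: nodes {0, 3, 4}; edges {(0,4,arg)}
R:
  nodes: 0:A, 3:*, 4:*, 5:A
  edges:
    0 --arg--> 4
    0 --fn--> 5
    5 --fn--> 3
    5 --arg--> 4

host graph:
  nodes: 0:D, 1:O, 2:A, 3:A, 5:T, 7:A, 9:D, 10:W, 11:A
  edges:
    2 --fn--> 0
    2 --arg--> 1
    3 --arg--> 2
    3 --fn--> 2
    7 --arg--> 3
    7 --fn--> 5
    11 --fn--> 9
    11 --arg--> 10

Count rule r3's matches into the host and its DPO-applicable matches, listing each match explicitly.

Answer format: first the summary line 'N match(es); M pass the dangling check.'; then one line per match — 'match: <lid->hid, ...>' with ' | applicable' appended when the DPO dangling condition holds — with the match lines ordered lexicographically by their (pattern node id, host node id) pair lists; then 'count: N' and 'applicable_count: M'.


0 match(es); 0 pass the dangling check.
count: 0
applicable_count: 0


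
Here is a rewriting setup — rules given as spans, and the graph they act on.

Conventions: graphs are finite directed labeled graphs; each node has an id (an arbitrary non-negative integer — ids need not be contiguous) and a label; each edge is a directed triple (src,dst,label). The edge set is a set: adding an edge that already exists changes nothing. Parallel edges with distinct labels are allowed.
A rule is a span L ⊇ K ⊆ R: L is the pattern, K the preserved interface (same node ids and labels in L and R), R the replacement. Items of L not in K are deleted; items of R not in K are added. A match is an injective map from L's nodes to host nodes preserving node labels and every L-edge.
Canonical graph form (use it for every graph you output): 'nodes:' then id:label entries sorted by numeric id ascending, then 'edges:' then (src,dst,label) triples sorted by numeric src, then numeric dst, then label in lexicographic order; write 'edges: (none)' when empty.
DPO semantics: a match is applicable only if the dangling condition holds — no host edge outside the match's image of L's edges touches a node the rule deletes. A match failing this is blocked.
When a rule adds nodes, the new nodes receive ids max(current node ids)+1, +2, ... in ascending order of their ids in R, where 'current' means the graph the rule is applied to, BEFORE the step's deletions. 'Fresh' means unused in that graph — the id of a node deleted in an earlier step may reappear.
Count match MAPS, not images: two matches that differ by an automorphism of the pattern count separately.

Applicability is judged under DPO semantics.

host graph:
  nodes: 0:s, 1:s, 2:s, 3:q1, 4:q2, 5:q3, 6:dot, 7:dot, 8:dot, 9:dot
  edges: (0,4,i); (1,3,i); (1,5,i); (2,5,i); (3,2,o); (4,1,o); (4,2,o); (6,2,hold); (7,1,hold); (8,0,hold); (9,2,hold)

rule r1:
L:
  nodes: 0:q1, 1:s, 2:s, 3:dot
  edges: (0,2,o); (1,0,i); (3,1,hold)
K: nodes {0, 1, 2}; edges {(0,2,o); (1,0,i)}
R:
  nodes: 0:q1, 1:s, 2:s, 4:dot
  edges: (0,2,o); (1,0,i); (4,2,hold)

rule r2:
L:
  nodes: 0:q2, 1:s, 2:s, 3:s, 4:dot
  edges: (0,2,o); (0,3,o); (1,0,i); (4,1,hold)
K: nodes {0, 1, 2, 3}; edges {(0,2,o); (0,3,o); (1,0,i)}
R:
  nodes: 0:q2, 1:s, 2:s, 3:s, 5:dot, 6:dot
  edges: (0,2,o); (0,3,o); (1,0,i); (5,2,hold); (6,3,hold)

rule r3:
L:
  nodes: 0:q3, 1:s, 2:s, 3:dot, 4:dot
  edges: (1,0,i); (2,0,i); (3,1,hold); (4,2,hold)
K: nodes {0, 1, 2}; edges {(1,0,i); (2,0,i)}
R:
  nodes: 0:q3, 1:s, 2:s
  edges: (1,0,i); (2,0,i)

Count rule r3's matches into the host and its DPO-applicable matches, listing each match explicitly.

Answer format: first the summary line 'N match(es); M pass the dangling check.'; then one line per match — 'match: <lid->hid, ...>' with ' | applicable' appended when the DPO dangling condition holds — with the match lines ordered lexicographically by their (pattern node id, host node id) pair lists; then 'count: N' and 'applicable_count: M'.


4 match(es); 4 pass the dangling check.
match: 0->5, 1->1, 2->2, 3->7, 4->6 | applicable
match: 0->5, 1->1, 2->2, 3->7, 4->9 | applicable
match: 0->5, 1->2, 2->1, 3->6, 4->7 | applicable
match: 0->5, 1->2, 2->1, 3->9, 4->7 | applicable
count: 4
applicable_count: 4


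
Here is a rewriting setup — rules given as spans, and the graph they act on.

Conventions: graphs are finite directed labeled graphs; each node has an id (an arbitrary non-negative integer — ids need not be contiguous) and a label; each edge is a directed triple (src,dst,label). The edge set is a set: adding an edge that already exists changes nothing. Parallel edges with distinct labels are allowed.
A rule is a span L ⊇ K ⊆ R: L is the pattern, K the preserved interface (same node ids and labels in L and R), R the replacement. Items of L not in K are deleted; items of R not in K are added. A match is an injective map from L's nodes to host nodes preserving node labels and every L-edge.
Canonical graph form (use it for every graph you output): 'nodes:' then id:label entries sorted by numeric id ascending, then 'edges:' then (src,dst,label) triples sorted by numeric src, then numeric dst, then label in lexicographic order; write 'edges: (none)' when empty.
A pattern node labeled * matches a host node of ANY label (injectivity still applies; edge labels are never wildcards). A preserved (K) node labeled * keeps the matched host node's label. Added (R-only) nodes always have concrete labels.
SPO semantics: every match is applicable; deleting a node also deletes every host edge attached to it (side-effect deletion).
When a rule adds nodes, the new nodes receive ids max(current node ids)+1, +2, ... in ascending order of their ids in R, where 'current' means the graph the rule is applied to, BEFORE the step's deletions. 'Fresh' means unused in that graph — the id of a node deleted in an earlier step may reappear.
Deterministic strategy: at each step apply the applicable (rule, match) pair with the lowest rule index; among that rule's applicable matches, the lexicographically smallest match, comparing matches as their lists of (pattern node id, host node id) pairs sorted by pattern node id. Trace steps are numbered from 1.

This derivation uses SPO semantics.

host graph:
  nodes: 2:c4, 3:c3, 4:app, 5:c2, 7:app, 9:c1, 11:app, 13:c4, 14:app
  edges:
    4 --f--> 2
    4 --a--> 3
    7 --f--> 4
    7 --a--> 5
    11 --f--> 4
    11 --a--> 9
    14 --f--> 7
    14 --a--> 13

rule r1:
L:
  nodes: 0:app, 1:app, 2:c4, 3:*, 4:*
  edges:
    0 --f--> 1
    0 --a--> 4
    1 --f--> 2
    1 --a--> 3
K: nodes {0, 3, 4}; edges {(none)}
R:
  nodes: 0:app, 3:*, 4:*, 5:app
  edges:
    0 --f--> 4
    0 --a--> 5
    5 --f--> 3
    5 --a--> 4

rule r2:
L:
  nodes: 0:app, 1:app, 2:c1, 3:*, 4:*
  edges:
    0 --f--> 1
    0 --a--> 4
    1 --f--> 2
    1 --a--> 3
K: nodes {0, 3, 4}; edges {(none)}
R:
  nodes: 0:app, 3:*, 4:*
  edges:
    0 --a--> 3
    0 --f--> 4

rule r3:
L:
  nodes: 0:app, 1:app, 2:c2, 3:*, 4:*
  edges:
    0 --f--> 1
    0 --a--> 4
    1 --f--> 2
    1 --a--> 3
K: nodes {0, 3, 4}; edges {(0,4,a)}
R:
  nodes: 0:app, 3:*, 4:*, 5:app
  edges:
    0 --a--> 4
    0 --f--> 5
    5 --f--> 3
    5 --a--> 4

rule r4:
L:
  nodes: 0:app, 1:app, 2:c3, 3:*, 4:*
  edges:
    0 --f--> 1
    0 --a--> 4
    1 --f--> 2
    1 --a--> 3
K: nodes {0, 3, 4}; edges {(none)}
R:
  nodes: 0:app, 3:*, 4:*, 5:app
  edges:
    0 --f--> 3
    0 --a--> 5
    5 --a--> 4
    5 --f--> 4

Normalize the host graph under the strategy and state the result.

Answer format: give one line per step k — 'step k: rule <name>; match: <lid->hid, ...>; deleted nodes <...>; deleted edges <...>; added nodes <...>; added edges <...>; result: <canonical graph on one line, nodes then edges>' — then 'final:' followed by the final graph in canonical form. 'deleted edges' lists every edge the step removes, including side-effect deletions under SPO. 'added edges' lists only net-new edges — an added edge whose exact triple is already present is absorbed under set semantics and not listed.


step 1: rule r1; match: 0->7, 1->4, 2->2, 3->3, 4->5; deleted nodes 2, 4; deleted edges (4,2,f); (4,3,a); (7,4,f); (7,5,a); (11,4,f); added nodes 15; added edges (7,5,f); (7,15,a); (15,3,f); (15,5,a); result: nodes: 3:c3, 5:c2, 7:app, 9:c1, 11:app, 13:c4, 14:app, 15:app edges: (7,5,f); (7,15,a); (11,9,a); (14,7,f); (14,13,a); (15,3,f); (15,5,a)
step 2: rule r3; match: 0->14, 1->7, 2->5, 3->15, 4->13; deleted nodes 5, 7; deleted edges (7,5,f); (7,15,a); (14,7,f); (15,5,a); added nodes 16; added edges (14,16,f); (16,13,a); (16,15,f); result: nodes: 3:c3, 9:c1, 11:app, 13:c4, 14:app, 15:app, 16:app edges: (11,9,a); (14,13,a); (14,16,f); (15,3,f); (16,13,a); (16,15,f)
final:
nodes: 3:c3, 9:c1, 11:app, 13:c4, 14:app, 15:app, 16:app
edges: (11,9,a); (14,13,a); (14,16,f); (15,3,f); (16,13,a); (16,15,f)


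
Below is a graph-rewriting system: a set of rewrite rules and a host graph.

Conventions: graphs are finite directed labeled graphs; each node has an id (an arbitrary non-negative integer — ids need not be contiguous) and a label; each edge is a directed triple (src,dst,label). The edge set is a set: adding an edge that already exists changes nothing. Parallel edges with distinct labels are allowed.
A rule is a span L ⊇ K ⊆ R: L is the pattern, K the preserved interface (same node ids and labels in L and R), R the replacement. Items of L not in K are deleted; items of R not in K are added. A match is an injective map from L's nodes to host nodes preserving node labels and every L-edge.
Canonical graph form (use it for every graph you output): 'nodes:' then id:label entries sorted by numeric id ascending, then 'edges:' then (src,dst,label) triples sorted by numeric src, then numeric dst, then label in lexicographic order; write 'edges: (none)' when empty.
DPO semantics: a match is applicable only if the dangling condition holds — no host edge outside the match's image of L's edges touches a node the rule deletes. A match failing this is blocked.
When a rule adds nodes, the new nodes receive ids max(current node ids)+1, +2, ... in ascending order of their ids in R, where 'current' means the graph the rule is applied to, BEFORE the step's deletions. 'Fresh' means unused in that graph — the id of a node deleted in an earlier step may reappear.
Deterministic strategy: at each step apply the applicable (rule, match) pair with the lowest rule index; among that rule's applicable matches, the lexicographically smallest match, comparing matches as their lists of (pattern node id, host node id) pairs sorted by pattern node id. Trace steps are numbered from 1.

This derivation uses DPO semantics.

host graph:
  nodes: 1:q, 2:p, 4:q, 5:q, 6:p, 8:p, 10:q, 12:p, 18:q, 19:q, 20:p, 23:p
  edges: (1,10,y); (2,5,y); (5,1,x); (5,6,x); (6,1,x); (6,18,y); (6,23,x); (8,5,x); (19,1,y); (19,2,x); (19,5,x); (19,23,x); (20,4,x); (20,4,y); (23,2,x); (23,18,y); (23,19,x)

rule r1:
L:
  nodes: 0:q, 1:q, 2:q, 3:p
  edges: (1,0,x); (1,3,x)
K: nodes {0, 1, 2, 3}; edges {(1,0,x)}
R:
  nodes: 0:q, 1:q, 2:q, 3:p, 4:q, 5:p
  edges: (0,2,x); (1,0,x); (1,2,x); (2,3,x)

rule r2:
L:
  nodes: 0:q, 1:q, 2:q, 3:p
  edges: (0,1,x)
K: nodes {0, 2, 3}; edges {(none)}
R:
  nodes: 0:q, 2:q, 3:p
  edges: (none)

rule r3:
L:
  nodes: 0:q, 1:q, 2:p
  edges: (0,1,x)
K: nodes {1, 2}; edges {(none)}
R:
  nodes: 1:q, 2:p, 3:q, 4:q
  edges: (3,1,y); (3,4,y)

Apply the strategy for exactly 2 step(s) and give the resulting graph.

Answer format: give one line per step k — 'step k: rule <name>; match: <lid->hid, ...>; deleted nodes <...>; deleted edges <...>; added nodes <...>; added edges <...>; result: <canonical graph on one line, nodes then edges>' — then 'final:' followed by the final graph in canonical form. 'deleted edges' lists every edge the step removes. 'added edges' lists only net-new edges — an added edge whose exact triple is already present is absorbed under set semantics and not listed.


step 1: rule r1; match: 0->1, 1->5, 2->4, 3->6; deleted nodes (none); deleted edges (5,6,x); added nodes 24, 25; added edges (1,4,x); (4,6,x); (5,4,x); result: nodes: 1:q, 2:p, 4:q, 5:q, 6:p, 8:p, 10:q, 12:p, 18:q, 19:q, 20:p, 23:p, 24:q, 25:p edges: (1,4,x); (1,10,y); (2,5,y); (4,6,x); (5,1,x); (5,4,x); (6,1,x); (6,18,y); (6,23,x); (8,5,x); (19,1,y); (19,2,x); (19,5,x); (19,23,x); (20,4,x); (20,4,y); (23,2,x); (23,18,y); (23,19,x)
step 2: rule r1; match: 0->5, 1->19, 2->1, 3->2; deleted nodes (none); deleted edges (19,2,x); added nodes 26, 27; added edges (1,2,x); (19,1,x); result: nodes: 1:q, 2:p, 4:q, 5:q, 6:p, 8:p, 10:q, 12:p, 18:q, 19:q, 20:p, 23:p, 24:q, 25:p, 26:q, 27:p edges: (1,2,x); (1,4,x); (1,10,y); (2,5,y); (4,6,x); (5,1,x); (5,4,x); (6,1,x); (6,18,y); (6,23,x); (8,5,x); (19,1,x); (19,1,y); (19,5,x); (19,23,x); (20,4,x); (20,4,y); (23,2,x); (23,18,y); (23,19,x)
final:
nodes: 1:q, 2:p, 4:q, 5:q, 6:p, 8:p, 10:q, 12:p, 18:q, 19:q, 20:p, 23:p, 24:q, 25:p, 26:q, 27:p
edges: (1,2,x); (1,4,x); (1,10,y); (2,5,y); (4,6,x); (5,1,x); (5,4,x); (6,1,x); (6,18,y); (6,23,x); (8,5,x); (19,1,x); (19,1,y); (19,5,x); (19,23,x); (20,4,x); (20,4,y); (23,2,x); (23,18,y); (23,19,x)
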